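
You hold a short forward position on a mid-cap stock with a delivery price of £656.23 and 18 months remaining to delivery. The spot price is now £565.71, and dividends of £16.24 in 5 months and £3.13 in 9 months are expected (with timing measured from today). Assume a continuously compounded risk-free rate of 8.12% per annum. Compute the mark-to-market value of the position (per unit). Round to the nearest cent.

£33.91

PV(remaining dividends) I = 16.24·e^(−0.0812·5/12) + 3.13·e^(−0.0812·9/12) = 18.6448
Current forward F = (S − I)·e^(rT) = (565.71 − 18.6448)·e^(0.0812·18/12) = 547.0652 × 1.129528 = 617.9255
Value (long) = (F − K)·e^(−rT) = (617.9255 − 656.23) × 0.885325 = -33.9119
Short position value = −(long value) = £33.91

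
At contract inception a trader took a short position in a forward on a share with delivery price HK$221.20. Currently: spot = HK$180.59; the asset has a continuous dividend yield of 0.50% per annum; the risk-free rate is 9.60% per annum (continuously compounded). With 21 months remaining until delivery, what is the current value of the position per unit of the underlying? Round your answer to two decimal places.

HK$7.98

Current fair forward for the remaining 21 months: F = S·e^((r − q)·T), (r − q) = 0.0960 − 0.0050 = 0.0910
F = 180.59 · e^(0.0910 × 21/12) = 180.59 × 1.172631 = 211.7654
Value of long forward = (F − K)·e^(−rT) = (211.7654 − 221.20) · e^(−0.0960·21/12)
= -9.4346 × 0.845354 = -7.98
Short position value = −(long value) = HK$7.98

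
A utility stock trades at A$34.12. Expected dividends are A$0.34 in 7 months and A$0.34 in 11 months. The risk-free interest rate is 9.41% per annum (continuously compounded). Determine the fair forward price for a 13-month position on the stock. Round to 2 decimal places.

A$37.08

PV(dividends) I = 0.34·e^(−0.0941·7/12) + 0.34·e^(−0.0941·11/12)
I = 0.3218 + 0.3119 = 0.6337
F = (S − I)·e^(rT) = (34.12 − 0.6337) · e^(0.0941·13/12)
= 33.4863 · e^0.101942 = 33.4863 × 1.107319 = A$37.08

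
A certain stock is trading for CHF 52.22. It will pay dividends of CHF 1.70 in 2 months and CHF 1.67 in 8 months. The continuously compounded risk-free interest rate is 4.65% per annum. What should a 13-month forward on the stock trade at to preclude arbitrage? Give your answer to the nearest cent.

PV(dividends) I = 1.70·e^(−0.0465·2/12) + 1.67·e^(−0.0465·8/12)
I = 1.6869 + 1.6190 = 3.3059
F = (S − I)·e^(rT) = (52.22 − 3.3059) · e^(0.0465·13/12)
= 48.9141 · e^0.050375 = 48.9141 × 1.051665 = CHF 51.44

CHF 51.44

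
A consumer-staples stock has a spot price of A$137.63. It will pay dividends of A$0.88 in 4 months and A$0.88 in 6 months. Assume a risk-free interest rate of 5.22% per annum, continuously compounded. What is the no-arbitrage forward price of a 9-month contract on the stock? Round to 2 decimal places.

A$141.33

PV(dividends) I = 0.88·e^(−0.0522·4/12) + 0.88·e^(−0.0522·6/12)
I = 0.8648 + 0.8573 = 1.7221
F = (S − I)·e^(rT) = (137.63 − 1.7221) · e^(0.0522·9/12)
= 135.9079 · e^0.039150 = 135.9079 × 1.039926 = A$141.33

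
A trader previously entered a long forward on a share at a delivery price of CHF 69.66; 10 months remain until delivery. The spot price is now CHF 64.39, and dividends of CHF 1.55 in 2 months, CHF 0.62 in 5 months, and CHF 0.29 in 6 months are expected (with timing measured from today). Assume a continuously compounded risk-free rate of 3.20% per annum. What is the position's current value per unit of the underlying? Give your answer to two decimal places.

-CHF 5.88

PV(remaining dividends) I = 1.55·e^(−0.0320·2/12) + 0.62·e^(−0.0320·5/12) + 0.29·e^(−0.0320·6/12) = 2.4389
Current forward F = (S − I)·e^(rT) = (64.39 − 2.4389)·e^(0.0320·10/12) = 61.9511 × 1.027025 = 63.6253
Value (long) = (F − K)·e^(−rT) = (63.6253 − 69.66) × 0.973686 = -5.8759
Value = -CHF 5.88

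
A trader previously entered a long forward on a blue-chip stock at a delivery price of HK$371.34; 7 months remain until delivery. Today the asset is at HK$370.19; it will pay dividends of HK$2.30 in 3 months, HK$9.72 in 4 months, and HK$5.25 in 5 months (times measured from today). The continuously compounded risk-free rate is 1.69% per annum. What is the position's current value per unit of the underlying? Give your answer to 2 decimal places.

-HK$14.68

PV(remaining dividends) I = 2.30·e^(−0.0169·3/12) + 9.72·e^(−0.0169·4/12) + 5.25·e^(−0.0169·5/12) = 17.1689
Current forward F = (S − I)·e^(rT) = (370.19 − 17.1689)·e^(0.0169·7/12) = 353.0211 × 1.009907 = 356.5185
Value (long) = (F − K)·e^(−rT) = (356.5185 − 371.34) × 0.990190 = -14.6761
Value = -HK$14.68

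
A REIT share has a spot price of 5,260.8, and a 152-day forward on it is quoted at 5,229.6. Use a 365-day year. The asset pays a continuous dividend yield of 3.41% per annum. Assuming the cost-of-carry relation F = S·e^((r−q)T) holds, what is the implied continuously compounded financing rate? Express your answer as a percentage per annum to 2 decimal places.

From F = S·e^((r−q)T): (r − q) = ln(F/S)/T
ln(5229.6/5260.8) = ln(0.994069) = -0.005949
(r − q) = -0.005949 / (152/365) = -0.014285
r = ln(F/S)/T + q = -0.014285 + 0.0341 = 0.019815
r = 1.98%

1.98%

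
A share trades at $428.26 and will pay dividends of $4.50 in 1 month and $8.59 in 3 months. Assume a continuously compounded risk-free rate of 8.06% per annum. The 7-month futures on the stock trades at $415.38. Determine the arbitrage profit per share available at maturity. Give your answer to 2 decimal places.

$19.99 per share

PV(dividends) I = 4.50·e^(−0.0806·1/12) + 8.59·e^(−0.0806·3/12) = 12.8885
Fair futures F* = (S − I)·e^(rT) = (428.26 − 12.8885)·e^0.047017 = 415.3715 × 1.048140 = 435.3675
Market $415.38 < fair 435.3675: forward underpriced → reverse cash-and-carry (short the stock, invest proceeds at r, pay the dividends, go long the forward).
Profit at T = |F_mkt − F*| = |415.38 − 435.3675| = $19.99 per share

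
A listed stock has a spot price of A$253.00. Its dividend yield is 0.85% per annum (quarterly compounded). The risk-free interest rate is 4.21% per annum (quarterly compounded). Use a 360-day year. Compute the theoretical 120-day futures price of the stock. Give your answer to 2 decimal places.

F = S · (1+r/4)^(4T) / (1+q/4)^(4T)
= 253.00 × 1.014058 / 1.002834 = 253.00 × 1.011192
F = A$255.83

A$255.83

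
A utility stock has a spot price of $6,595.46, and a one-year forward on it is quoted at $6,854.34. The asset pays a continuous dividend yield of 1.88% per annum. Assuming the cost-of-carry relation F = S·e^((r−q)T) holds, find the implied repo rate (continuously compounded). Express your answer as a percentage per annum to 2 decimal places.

5.73%

From F = S·e^((r−q)T): (r − q) = ln(F/S)/T
ln(6854.34/6595.46) = ln(1.039251) = 0.038500
(r − q) = 0.038500 / (12/12) = 0.038500
r = ln(F/S)/T + q = 0.038500 + 0.0188 = 0.057300
r = 5.73%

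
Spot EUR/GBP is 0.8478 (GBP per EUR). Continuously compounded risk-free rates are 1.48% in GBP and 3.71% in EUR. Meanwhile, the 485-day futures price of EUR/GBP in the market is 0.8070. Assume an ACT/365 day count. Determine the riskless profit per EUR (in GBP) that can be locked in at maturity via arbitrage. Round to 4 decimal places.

0.0160 per EUR (in GBP)

Fair futures: F* = S·e^(carry·T), with carry = (r_GBP − r_EUR) = 0.0148 − 0.0371 = -0.0223
F* = 0.8478 · e^(-0.0223 × 485/365) = 0.8478 · e^-0.029632 = 0.8478 × 0.970803 = 0.8230
Market 0.8070 < fair 0.8230: forward underpriced → reverse cash-and-carry (short spot, go long the forward).
At maturity, profit = |F_mkt − F*| = |0.8070 − 0.8230| = 0.0160 per EUR (in GBP)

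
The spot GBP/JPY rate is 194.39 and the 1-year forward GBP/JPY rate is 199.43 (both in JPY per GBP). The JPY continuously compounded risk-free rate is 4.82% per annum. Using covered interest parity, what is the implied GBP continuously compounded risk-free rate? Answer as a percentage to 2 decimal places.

2.26%

F = S·e^((r_JPY − r_GBP)T) ⇒ r_GBP = r_JPY − ln(F/S)/T
ln(199.43/194.39) = 0.025597; /(12/12) = 0.025597
r_GBP = 0.0482 − 0.025597 = 0.022603
r_GBP = 2.26%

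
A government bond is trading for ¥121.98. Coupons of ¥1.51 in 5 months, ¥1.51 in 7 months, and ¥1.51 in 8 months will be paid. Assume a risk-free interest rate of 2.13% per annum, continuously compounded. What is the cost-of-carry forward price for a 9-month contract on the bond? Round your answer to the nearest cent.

¥119.40

PV(coupons) I = 1.51·e^(−0.0213·5/12) + 1.51·e^(−0.0213·7/12) + 1.51·e^(−0.0213·8/12)
I = 1.4967 + 1.4914 + 1.4887 = 4.4768
F = (S − I)·e^(rT) = (121.98 − 4.4768) · e^(0.0213·9/12)
= 117.5032 · e^0.015975 = 117.5032 × 1.016103 = ¥119.40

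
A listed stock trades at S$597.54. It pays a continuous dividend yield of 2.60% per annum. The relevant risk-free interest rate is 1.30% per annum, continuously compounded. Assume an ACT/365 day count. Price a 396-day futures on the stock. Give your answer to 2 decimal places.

F = S·e^((r − q)T) = 597.54 · e^((0.0130 − 0.0260) × 396/365)
= 597.54 · e^-0.014104 = 597.54 × 0.985995
F = S$589.17

S$589.17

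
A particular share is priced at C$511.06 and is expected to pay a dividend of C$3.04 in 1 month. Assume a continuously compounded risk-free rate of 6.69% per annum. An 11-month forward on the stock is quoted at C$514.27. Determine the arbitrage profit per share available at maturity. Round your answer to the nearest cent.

PV(dividends) I = 3.04·e^(−0.0669·1/12) = 3.0231
Fair forward F* = (S − I)·e^(rT) = (511.06 − 3.0231)·e^0.061325 = 508.0369 × 1.063244 = 540.1672
Market C$514.27 < fair 540.1672: forward underpriced → reverse cash-and-carry (short the stock, invest proceeds at r, pay the dividends, go long the forward).
Profit at T = |F_mkt − F*| = |514.27 − 540.1672| = C$25.90 per share

C$25.90 per share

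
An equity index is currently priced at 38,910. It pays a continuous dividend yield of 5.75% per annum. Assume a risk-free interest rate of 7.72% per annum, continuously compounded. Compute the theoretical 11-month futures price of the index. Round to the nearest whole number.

F = S·e^((r − q)T) = 38910 · e^((0.0772 − 0.0575) × 11/12)
= 38910 · e^0.018058 = 38910 × 1.018222
F = 39,619

39,619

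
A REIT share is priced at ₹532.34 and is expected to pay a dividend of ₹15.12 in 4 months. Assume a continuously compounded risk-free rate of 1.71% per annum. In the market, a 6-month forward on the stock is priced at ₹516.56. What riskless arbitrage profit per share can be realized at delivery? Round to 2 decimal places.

₹5.19 per share

PV(dividends) I = 15.12·e^(−0.0171·4/12) = 15.0341
Fair forward F* = (S − I)·e^(rT) = (532.34 − 15.0341)·e^0.008550 = 517.3059 × 1.008587 = 521.7480
Market ₹516.56 < fair 521.7480: forward underpriced → reverse cash-and-carry (short the stock, invest proceeds at r, pay the dividends, go long the forward).
Profit at T = |F_mkt − F*| = |516.56 − 521.7480| = ₹5.19 per share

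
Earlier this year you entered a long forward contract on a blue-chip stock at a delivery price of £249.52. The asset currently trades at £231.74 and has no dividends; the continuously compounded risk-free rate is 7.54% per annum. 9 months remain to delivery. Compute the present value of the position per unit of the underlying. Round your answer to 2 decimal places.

Current fair forward for the remaining 9 months: F = S·e^(r·T), r = 0.0754
F = 231.74 · e^(0.0754 × 9/12) = 231.74 × 1.058180 = 245.2226
Value of long forward = (F − K)·e^(−rT) = (245.2226 − 249.52) · e^(−0.0754·9/12)
= -4.2974 × 0.945019 = -4.06

-£4.06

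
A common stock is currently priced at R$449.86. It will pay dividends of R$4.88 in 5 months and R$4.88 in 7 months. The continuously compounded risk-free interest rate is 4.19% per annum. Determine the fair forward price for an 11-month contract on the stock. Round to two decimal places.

R$457.54

PV(dividends) I = 4.88·e^(−0.0419·5/12) + 4.88·e^(−0.0419·7/12)
I = 4.7955 + 4.7622 = 9.5577
F = (S − I)·e^(rT) = (449.86 − 9.5577) · e^(0.0419·11/12)
= 440.3023 · e^0.038408 = 440.3023 × 1.039155 = R$457.54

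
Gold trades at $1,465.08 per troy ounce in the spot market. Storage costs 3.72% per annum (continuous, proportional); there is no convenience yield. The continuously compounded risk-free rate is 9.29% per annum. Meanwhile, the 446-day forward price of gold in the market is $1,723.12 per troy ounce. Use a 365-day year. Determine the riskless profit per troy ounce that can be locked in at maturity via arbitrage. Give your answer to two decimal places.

$5.60 per troy ounce

Fair forward: F* = S·e^(carry·T), with carry = (r + u) = 0.0929 + 0.0372 = 0.1301
F* = 1465.08 · e^(0.1301 × 446/365) = 1465.08 · e^0.15897151 = 1465.08 × 1.17230455 = $1717.5200
Market $1723.12 > fair $1717.5200: forward overpriced → cash-and-carry (buy spot, short the forward).
At maturity, profit = |F_mkt − F*| = |1723.12 − 1717.5200| = $5.60 per troy ounce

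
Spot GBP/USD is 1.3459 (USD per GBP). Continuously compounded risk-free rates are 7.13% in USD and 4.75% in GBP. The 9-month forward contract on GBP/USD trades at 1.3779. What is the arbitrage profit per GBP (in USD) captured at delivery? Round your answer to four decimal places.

Fair forward: F* = S·e^(carry·T), with carry = (r_USD − r_GBP) = 0.0713 − 0.0475 = 0.0238
F* = 1.3459 · e^(0.0238 × 9/12) = 1.3459 · e^0.017850 = 1.3459 × 1.018010 = 1.3701
Market 1.3779 > fair 1.3701: forward overpriced → cash-and-carry (buy spot, short the forward).
At maturity, profit = |F_mkt − F*| = |1.3779 − 1.3701| = 0.0078 per GBP (in USD)

0.0078 per GBP (in USD)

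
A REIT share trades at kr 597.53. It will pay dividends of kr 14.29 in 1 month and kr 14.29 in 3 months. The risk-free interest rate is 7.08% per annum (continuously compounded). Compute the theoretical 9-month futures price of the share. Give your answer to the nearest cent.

PV(dividends) I = 14.29·e^(−0.0708·1/12) + 14.29·e^(−0.0708·3/12)
I = 14.2059 + 14.0393 = 28.2452
F = (S − I)·e^(rT) = (597.53 − 28.2452) · e^(0.0708·9/12)
= 569.2848 · e^0.053100 = 569.2848 × 1.054535 = kr 600.33

kr 600.33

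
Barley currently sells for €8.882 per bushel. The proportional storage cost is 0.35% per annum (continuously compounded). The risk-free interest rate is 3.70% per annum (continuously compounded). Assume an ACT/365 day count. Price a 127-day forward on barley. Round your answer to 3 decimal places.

Net carry = r + u − y = 0.0370 + 0.0035 − 0.0000 = 0.0405
F = S·e^((r+u−y)T) = 8.882 · e^(0.0405 × 127/365) = 8.882 · e^0.014092
= 8.882 × 1.014192 = €9.008 per bushel

€9.008 per bushel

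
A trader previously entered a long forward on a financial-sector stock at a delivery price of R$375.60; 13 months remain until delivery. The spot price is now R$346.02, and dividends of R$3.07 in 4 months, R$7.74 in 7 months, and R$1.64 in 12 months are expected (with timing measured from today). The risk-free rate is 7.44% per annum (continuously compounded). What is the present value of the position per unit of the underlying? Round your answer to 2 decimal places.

PV(remaining dividends) I = 3.07·e^(−0.0744·4/12) + 7.74·e^(−0.0744·7/12) + 1.64·e^(−0.0744·12/12) = 11.9285
Current forward F = (S − I)·e^(rT) = (346.02 − 11.9285)·e^(0.0744·13/12) = 334.0915 × 1.083937 = 362.1341
Value (long) = (F − K)·e^(−rT) = (362.1341 − 375.60) × 0.922563 = -12.4231
Value = -R$12.42

-R$12.42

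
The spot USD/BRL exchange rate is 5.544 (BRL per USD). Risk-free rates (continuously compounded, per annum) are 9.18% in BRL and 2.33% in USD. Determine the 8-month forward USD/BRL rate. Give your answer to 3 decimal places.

F = S·e^((r_BRL − r_USD)T) = 5.544 · e^((0.0918 − 0.0233) × 8/12)
= 5.544 · e^0.045667 = 5.544 × 1.046726
F = 5.803 BRL per USD

5.803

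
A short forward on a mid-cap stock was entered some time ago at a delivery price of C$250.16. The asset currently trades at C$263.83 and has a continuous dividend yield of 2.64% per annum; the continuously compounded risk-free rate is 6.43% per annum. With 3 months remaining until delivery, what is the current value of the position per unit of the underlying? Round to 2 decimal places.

-C$15.92

Current fair forward for the remaining 3 months: F = S·e^((r − q)·T), (r − q) = 0.0643 − 0.0264 = 0.0379
F = 263.83 · e^(0.0379 × 3/12) = 263.83 × 1.009520 = 266.3417
Value of long forward = (F − K)·e^(−rT) = (266.3417 − 250.16) · e^(−0.0643·3/12)
= 16.1817 × 0.984054 = 15.92
Short position value = −(long value) = -C$15.92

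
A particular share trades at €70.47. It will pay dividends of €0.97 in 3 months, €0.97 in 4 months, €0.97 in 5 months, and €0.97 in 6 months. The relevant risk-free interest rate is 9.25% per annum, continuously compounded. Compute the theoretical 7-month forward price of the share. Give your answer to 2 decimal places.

PV(dividends) I = 0.97·e^(−0.0925·3/12) + 0.97·e^(−0.0925·4/12) + 0.97·e^(−0.0925·5/12) + 0.97·e^(−0.0925·6/12)
I = 0.9478 + 0.9405 + 0.9333 + 0.9262 = 3.7478
F = (S − I)·e^(rT) = (70.47 − 3.7478) · e^(0.0925·7/12)
= 66.7222 · e^0.053958 = 66.7222 × 1.055440 = €70.42

€70.42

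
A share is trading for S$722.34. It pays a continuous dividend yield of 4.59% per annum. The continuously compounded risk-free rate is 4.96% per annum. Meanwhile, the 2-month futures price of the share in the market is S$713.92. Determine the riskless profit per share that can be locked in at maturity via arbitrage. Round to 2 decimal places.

Fair futures: F* = S·e^(carry·T), with carry = (r − q) = 0.0496 − 0.0459 = 0.0037
F* = 722.34 · e^(0.0037 × 2/12) = 722.34 · e^0.000617 = 722.34 × 1.000617 = S$722.7857
Market S$713.92 < fair S$722.7857: forward underpriced → reverse cash-and-carry (short spot, go long the forward).
At maturity, profit = |F_mkt − F*| = |713.92 − 722.7857| = S$8.87 per share

S$8.87 per share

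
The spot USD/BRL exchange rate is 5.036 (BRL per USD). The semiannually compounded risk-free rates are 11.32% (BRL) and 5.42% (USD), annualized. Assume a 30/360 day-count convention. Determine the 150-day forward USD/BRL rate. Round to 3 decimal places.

5.156

By covered interest parity, F = S · (1+r_BRL/2)^(2T) / (1+r_USD/2)^(2T)
= 5.036 × 1.046949 / 1.022533 = 5.036 × 1.023878
F = 5.156 BRL per USD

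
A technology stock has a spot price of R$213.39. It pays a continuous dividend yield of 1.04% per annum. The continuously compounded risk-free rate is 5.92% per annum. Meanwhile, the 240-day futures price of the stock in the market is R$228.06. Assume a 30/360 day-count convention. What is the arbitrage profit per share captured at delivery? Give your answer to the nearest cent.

Fair futures: F* = S·e^(carry·T), with carry = (r − q) = 0.0592 − 0.0104 = 0.0488
F* = 213.39 · e^(0.0488 × 240/360) = 213.39 · e^0.032533 = 213.39 × 1.033068 = R$220.4464
Market R$228.06 > fair R$220.4464: forward overpriced → cash-and-carry (buy spot, short the forward).
At maturity, profit = |F_mkt − F*| = |228.06 − 220.4464| = R$7.61 per share

R$7.61 per share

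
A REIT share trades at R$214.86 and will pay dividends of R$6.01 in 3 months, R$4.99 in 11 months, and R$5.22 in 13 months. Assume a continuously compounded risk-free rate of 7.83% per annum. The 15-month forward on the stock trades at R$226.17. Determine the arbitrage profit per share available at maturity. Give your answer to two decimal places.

R$6.13 per share

PV(dividends) I = 6.01·e^(−0.0783·3/12) + 4.99·e^(−0.0783·11/12) + 5.22·e^(−0.0783·13/12) = 15.3334
Fair forward F* = (S − I)·e^(rT) = (214.86 − 15.3334)·e^0.097875 = 199.5266 × 1.102825 = 220.0429
Market R$226.17 > fair 220.0429: forward overpriced → cash-and-carry (borrow at r, buy the stock and collect the dividends, short the forward).
Profit at T = |F_mkt − F*| = |226.17 − 220.0429| = R$6.13 per share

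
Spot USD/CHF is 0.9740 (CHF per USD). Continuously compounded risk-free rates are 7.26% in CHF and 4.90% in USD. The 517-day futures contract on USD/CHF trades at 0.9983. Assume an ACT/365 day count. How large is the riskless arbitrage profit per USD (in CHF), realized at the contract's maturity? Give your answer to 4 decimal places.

0.0088 per USD (in CHF)

Fair futures: F* = S·e^(carry·T), with carry = (r_CHF − r_USD) = 0.0726 − 0.0490 = 0.0236
F* = 0.9740 · e^(0.0236 × 517/365) = 0.9740 · e^0.033428 = 0.9740 × 1.033993 = 1.0071
Market 0.9983 < fair 1.0071: forward underpriced → reverse cash-and-carry (short spot, go long the forward).
At maturity, profit = |F_mkt − F*| = |0.9983 − 1.0071| = 0.0088 per USD (in CHF)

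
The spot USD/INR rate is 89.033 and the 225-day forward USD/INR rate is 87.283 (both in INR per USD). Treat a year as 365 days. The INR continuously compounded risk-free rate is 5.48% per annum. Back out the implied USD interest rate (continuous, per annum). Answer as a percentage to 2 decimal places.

F = S·e^((r_INR − r_USD)T) ⇒ r_USD = r_INR − ln(F/S)/T
ln(87.283/89.033) = -0.019851; /(225/365) = -0.032203
r_USD = 0.0548 + 0.032203 = 0.087003
r_USD = 8.70%

8.70%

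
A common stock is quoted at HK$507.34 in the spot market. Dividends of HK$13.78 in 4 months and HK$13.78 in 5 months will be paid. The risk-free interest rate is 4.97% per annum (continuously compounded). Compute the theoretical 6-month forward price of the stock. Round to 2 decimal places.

PV(dividends) I = 13.78·e^(−0.0497·4/12) + 13.78·e^(−0.0497·5/12)
I = 13.5536 + 13.4976 = 27.0512
F = (S − I)·e^(rT) = (507.34 − 27.0512) · e^(0.0497·6/12)
= 480.2888 · e^0.024850 = 480.2888 × 1.025161 = HK$492.37

HK$492.37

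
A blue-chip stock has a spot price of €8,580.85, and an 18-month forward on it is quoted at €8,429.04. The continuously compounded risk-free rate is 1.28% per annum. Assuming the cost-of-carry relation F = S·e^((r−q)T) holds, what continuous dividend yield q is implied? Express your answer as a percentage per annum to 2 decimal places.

2.47%

From F = S·e^((r−q)T): (r − q) = ln(F/S)/T
ln(8429.04/8580.85) = ln(0.982308) = -0.017850
(r − q) = -0.017850 / (18/12) = -0.011900
q = r − ln(F/S)/T = 0.0128 + 0.011900 = 0.024700
q = 2.47%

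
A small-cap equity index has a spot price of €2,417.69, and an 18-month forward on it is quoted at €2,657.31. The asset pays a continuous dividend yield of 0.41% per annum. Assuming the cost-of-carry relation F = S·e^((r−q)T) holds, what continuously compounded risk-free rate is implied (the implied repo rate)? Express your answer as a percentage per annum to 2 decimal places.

6.71%

From F = S·e^((r−q)T): (r − q) = ln(F/S)/T
ln(2657.31/2417.69) = ln(1.099111) = 0.094502
(r − q) = 0.094502 / (18/12) = 0.063001
r = ln(F/S)/T + q = 0.063001 + 0.0041 = 0.067101
r = 6.71%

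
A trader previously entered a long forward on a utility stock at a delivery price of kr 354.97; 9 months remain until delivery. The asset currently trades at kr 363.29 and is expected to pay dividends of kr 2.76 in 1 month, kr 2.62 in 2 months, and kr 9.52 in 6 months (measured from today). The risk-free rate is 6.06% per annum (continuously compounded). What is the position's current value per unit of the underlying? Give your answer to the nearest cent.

PV(remaining dividends) I = 2.76·e^(−0.0606·1/12) + 2.62·e^(−0.0606·2/12) + 9.52·e^(−0.0606·6/12) = 14.5756
Current forward F = (S − I)·e^(rT) = (363.29 − 14.5756)·e^(0.0606·9/12) = 348.7144 × 1.046499 = 364.9293
Value (long) = (F − K)·e^(−rT) = (364.9293 − 354.97) × 0.955567 = 9.5168
Value = kr 9.52

kr 9.52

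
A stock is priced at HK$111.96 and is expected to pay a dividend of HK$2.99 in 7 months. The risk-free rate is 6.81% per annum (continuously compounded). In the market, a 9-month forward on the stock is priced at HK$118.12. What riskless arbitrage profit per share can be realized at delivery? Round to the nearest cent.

HK$3.32 per share

PV(dividends) I = 2.99·e^(−0.0681·7/12) = 2.8736
Fair forward F* = (S − I)·e^(rT) = (111.96 − 2.8736)·e^0.051075 = 109.0864 × 1.052402 = 114.8027
Market HK$118.12 > fair 114.8027: forward overpriced → cash-and-carry (borrow at r, buy the stock and collect the dividends, short the forward).
Profit at T = |F_mkt − F*| = |118.12 − 114.8027| = HK$3.32 per share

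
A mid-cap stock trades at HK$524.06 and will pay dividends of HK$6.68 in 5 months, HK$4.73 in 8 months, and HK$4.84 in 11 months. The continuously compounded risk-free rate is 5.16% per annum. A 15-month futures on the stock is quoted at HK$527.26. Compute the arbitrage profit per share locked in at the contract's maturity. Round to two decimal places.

HK$14.94 per share

PV(dividends) I = 6.68·e^(−0.0516·5/12) + 4.73·e^(−0.0516·8/12) + 4.84·e^(−0.0516·11/12) = 15.7244
Fair futures F* = (S − I)·e^(rT) = (524.06 − 15.7244)·e^0.064500 = 508.3356 × 1.066626 = 542.2040
Market HK$527.26 < fair 542.2040: forward underpriced → reverse cash-and-carry (short the stock, invest proceeds at r, pay the dividends, go long the forward).
Profit at T = |F_mkt − F*| = |527.26 − 542.2040| = HK$14.94 per share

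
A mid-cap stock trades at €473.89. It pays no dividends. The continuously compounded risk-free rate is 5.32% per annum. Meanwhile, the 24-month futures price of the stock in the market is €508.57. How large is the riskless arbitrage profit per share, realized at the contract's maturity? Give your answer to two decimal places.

Fair futures: F* = S·e^(carry·T), with carry = r = 0.0532
F* = 473.89 · e^(0.0532 × 24/12) = 473.89 · e^0.106400 = 473.89 × 1.112267 = €527.0922
Market €508.57 < fair €527.0922: forward underpriced → reverse cash-and-carry (short spot, go long the forward).
At maturity, profit = |F_mkt − F*| = |508.57 − 527.0922| = €18.52 per share

€18.52 per share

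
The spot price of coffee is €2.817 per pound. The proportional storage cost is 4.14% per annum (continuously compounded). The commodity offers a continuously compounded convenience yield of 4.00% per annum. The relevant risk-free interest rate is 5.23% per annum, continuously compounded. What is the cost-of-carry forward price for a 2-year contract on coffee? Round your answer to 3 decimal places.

€3.136 per pound

Net carry = r + u − y = 0.0523 + 0.0414 − 0.0400 = 0.0537
F = S·e^((r+u−y)T) = 2.817 · e^(0.0537 × 2) = 2.817 · e^0.107400
= 2.817 × 1.113380 = €3.136 per pound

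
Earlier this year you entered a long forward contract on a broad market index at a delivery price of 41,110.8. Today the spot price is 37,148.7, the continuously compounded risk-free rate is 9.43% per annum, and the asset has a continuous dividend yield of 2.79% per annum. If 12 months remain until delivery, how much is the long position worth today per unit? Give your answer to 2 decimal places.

Current fair forward for the remaining 12 months: F = S·e^((r − q)·T), (r − q) = 0.0943 − 0.0279 = 0.0664
F = 37148.7 · e^(0.0664 × 12/12) = 37148.7 × 1.06865409 = 39699.1102
Value of long forward = (F − K)·e^(−rT) = (39699.1102 − 41110.8) · e^(−0.0943·12/12)
= -1411.6898 × 0.91000972 = -1284.65

-1284.65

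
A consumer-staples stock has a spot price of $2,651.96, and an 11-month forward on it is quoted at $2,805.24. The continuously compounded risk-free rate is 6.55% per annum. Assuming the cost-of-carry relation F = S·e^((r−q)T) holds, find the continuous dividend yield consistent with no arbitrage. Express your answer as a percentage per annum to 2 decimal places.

0.42%

From F = S·e^((r−q)T): (r − q) = ln(F/S)/T
ln(2805.24/2651.96) = ln(1.057799) = 0.056190
(r − q) = 0.056190 / (11/12) = 0.061298
q = r − ln(F/S)/T = 0.0655 − 0.061298 = 0.004202
q = 0.42%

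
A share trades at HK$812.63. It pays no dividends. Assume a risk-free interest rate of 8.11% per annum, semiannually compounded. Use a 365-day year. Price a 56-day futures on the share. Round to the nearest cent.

HK$822.60

F = S · (1+r/2)^(2T)
= 812.63 × 1.012272
F = HK$822.60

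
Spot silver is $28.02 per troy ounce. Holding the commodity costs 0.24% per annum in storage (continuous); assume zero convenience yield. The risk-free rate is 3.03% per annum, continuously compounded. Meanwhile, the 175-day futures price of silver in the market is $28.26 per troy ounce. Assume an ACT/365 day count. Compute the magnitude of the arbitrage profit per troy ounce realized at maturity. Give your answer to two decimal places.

Fair futures: F* = S·e^(carry·T), with carry = (r + u) = 0.0303 + 0.0024 = 0.0327
F* = 28.02 · e^(0.0327 × 175/365) = 28.02 · e^0.015678 = 28.02 × 1.015802 = $28.4628
Market $28.26 < fair $28.4628: forward underpriced → reverse cash-and-carry (short spot, go long the forward).
At maturity, profit = |F_mkt − F*| = |28.26 − 28.4628| = $0.20 per troy ounce

$0.20 per troy ounce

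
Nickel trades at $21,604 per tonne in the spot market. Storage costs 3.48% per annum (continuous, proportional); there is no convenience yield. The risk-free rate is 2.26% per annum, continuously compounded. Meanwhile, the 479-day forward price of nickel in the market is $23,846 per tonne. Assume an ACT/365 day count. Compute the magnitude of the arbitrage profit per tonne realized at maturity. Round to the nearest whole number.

Fair forward: F* = S·e^(carry·T), with carry = (r + u) = 0.0226 + 0.0348 = 0.0574
F* = 21604 · e^(0.0574 × 479/365) = 21604 · e^0.075328 = 21604 × 1.078238 = $23294.2538
Market $23846 > fair $23294.2538: forward overpriced → cash-and-carry (buy spot, short the forward).
At maturity, profit = |F_mkt − F*| = |23846 − 23294.2538| = $552 per tonne

$552 per tonne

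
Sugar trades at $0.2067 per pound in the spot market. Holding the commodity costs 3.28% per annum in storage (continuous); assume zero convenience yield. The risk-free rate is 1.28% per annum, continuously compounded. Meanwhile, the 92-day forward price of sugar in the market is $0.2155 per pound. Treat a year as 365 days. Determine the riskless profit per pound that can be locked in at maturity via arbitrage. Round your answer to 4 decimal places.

$0.0064 per pound

Fair forward: F* = S·e^(carry·T), with carry = (r + u) = 0.0128 + 0.0328 = 0.0456
F* = 0.2067 · e^(0.0456 × 92/365) = 0.2067 · e^0.011494 = 0.2067 × 1.011560 = $0.2091
Market $0.2155 > fair $0.2091: forward overpriced → cash-and-carry (buy spot, short the forward).
At maturity, profit = |F_mkt − F*| = |0.2155 − 0.2091| = $0.0064 per pound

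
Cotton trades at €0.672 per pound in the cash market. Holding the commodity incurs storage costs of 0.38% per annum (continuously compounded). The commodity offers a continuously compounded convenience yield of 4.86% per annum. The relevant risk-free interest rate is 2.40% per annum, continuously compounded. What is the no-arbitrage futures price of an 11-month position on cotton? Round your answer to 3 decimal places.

Net carry = r + u − y = 0.0240 + 0.0038 − 0.0486 = -0.0208
F = S·e^((r+u−y)T) = 0.672 · e^(-0.0208 × 11/12) = 0.672 · e^-0.019067
= 0.672 × 0.981114 = €0.659 per pound

€0.659 per pound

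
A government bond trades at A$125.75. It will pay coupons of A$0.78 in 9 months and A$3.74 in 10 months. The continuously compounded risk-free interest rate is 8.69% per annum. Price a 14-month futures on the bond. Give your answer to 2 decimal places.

PV(coupons) I = 0.78·e^(−0.0869·9/12) + 3.74·e^(−0.0869·10/12)
I = 0.7308 + 3.4787 = 4.2095
F = (S − I)·e^(rT) = (125.75 − 4.2095) · e^(0.0869·14/12)
= 121.5405 · e^0.101383 = 121.5405 × 1.106700 = A$134.51

A$134.51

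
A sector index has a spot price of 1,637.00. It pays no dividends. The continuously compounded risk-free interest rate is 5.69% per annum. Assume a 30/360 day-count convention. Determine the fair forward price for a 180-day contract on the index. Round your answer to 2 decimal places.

F = S·e^(rT) = 1637.00 · e^(0.0569 × 180/360)
= 1637.00 · e^0.02845000 = 1637.00 × 1.02885857
F = 1,684.24

1,684.24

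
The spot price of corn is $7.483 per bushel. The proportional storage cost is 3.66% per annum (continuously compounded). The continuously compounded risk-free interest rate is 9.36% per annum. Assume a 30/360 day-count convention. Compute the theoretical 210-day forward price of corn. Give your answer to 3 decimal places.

$8.073 per bushel

Net carry = r + u − y = 0.0936 + 0.0366 − 0.0000 = 0.1302
F = S·e^((r+u−y)T) = 7.483 · e^(0.1302 × 210/360) = 7.483 · e^0.075950
= 7.483 × 1.078909 = $8.073 per bushel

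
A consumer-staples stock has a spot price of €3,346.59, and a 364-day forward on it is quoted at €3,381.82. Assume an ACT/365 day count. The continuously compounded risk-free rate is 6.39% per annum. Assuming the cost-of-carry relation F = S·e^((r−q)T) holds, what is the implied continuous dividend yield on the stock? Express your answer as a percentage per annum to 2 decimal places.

5.34%

From F = S·e^((r−q)T): (r − q) = ln(F/S)/T
ln(3381.82/3346.59) = ln(1.010527) = 0.010472
(r − q) = 0.010472 / (364/365) = 0.010501
q = r − ln(F/S)/T = 0.0639 − 0.010501 = 0.053399
q = 5.34%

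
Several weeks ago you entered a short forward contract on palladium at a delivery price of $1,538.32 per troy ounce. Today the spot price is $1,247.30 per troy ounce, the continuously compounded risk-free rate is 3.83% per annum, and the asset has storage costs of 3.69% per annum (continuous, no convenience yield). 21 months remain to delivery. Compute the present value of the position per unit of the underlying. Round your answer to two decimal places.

Current fair forward for the remaining 21 months: F = S·e^((r + u)·T), (r + u) = 0.0383 + 0.0369 = 0.0752
F = 1247.30 · e^(0.0752 × 21/12) = 1247.30 × 1.14065197 = 1422.7352
Value of long forward = (F − K)·e^(−rT) = (1422.7352 − 1538.32) · e^(−0.0383·21/12)
= -115.5848 × 0.93517182 = -108.09
Short position value = −(long value) = $108.09

$108.09 per troy ounce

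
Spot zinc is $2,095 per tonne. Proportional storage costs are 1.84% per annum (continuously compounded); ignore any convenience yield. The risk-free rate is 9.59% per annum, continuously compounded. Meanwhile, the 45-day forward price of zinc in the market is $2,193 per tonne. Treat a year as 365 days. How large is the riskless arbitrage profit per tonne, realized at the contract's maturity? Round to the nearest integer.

$68 per tonne

Fair forward: F* = S·e^(carry·T), with carry = (r + u) = 0.0959 + 0.0184 = 0.1143
F* = 2095 · e^(0.1143 × 45/365) = 2095 · e^0.014092 = 2095 × 1.014192 = $2124.7322
Market $2193 > fair $2124.7322: forward overpriced → cash-and-carry (buy spot, short the forward).
At maturity, profit = |F_mkt − F*| = |2193 − 2124.7322| = $68 per tonne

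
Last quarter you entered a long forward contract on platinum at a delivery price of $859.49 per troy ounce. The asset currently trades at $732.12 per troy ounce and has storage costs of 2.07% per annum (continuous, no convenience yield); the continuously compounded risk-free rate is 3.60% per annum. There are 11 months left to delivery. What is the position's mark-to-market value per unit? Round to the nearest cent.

Current fair forward for the remaining 11 months: F = S·e^((r + u)·T), (r + u) = 0.0360 + 0.0207 = 0.0567
F = 732.12 · e^(0.0567 × 11/12) = 732.12 × 1.053349 = 771.1779
Value of long forward = (F − K)·e^(−rT) = (771.1779 − 859.49) · e^(−0.0360·11/12)
= -88.3121 × 0.967539 = -85.45

-$85.45 per troy ounce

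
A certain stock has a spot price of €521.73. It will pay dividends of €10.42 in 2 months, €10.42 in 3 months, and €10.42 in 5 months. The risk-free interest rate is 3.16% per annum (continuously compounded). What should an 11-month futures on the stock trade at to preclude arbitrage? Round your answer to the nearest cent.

PV(dividends) I = 10.42·e^(−0.0316·2/12) + 10.42·e^(−0.0316·3/12) + 10.42·e^(−0.0316·5/12)
I = 10.3653 + 10.3380 + 10.2837 = 30.9870
F = (S − I)·e^(rT) = (521.73 − 30.9870) · e^(0.0316·11/12)
= 490.7430 · e^0.028967 = 490.7430 × 1.029391 = €505.17

€505.17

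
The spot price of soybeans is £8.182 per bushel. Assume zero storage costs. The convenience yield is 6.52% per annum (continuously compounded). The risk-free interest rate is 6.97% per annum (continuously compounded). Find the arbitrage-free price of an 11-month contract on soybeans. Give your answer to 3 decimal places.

£8.216 per bushel

Net carry = r + u − y = 0.0697 + 0.0000 − 0.0652 = 0.0045
F = S·e^((r+u−y)T) = 8.182 · e^(0.0045 × 11/12) = 8.182 · e^0.004125
= 8.182 × 1.004134 = £8.216 per bushel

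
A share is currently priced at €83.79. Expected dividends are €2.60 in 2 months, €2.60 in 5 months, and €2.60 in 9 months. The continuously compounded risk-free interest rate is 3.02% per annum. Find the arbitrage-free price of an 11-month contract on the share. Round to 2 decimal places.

€78.23

PV(dividends) I = 2.60·e^(−0.0302·2/12) + 2.60·e^(−0.0302·5/12) + 2.60·e^(−0.0302·9/12)
I = 2.5869 + 2.5675 + 2.5418 = 7.6962
F = (S − I)·e^(rT) = (83.79 − 7.6962) · e^(0.0302·11/12)
= 76.0938 · e^0.027683 = 76.0938 × 1.028070 = €78.23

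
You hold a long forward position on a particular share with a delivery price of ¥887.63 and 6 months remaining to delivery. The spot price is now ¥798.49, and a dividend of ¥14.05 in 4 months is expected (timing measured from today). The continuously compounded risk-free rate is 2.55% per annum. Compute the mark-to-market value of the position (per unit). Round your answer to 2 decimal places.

-¥91.83

PV(remaining dividends) I = 14.05·e^(−0.0255·4/12) = 13.9311
Current forward F = (S − I)·e^(rT) = (798.49 − 13.9311)·e^(0.0255·6/12) = 784.5589 × 1.012832 = 794.6264
Value (long) = (F − K)·e^(−rT) = (794.6264 − 887.63) × 0.987331 = -91.8253
Value = -¥91.83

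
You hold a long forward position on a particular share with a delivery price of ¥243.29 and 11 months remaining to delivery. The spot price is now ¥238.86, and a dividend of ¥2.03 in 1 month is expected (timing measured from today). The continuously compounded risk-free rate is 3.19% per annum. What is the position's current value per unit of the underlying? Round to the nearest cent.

¥0.56

PV(remaining dividends) I = 2.03·e^(−0.0319·1/12) = 2.0246
Current forward F = (S − I)·e^(rT) = (238.86 − 2.0246)·e^(0.0319·11/12) = 236.8354 × 1.029673 = 243.8630
Value (long) = (F − K)·e^(−rT) = (243.8630 − 243.29) × 0.971182 = 0.5565
Value = ¥0.56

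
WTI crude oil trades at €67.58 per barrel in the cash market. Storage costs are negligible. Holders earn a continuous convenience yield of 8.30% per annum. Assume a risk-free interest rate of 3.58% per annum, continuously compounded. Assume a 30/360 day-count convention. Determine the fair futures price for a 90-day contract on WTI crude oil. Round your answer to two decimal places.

€66.79 per barrel

Net carry = r + u − y = 0.0358 + 0.0000 − 0.0830 = -0.0472
F = S·e^((r+u−y)T) = 67.58 · e^(-0.0472 × 90/360) = 67.58 · e^-0.011800
= 67.58 × 0.988269 = €66.79 per barrel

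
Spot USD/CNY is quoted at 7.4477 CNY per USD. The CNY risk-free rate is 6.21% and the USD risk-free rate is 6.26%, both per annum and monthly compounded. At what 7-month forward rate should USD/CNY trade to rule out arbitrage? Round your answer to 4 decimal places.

7.4455

By covered interest parity, F = S · (1+r_CNY/12)^(12T) / (1+r_USD/12)^(12T)
= 7.4477 × 1.036792 / 1.037093 = 7.4477 × 0.999710
F = 7.4455 CNY per USD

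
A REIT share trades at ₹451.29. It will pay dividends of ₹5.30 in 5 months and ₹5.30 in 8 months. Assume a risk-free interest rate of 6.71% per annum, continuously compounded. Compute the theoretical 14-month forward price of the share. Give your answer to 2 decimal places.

₹476.98

PV(dividends) I = 5.30·e^(−0.0671·5/12) + 5.30·e^(−0.0671·8/12)
I = 5.1539 + 5.0681 = 10.2220
F = (S − I)·e^(rT) = (451.29 − 10.2220) · e^(0.0671·14/12)
= 441.0680 · e^0.078283 = 441.0680 × 1.081429 = ₹476.98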